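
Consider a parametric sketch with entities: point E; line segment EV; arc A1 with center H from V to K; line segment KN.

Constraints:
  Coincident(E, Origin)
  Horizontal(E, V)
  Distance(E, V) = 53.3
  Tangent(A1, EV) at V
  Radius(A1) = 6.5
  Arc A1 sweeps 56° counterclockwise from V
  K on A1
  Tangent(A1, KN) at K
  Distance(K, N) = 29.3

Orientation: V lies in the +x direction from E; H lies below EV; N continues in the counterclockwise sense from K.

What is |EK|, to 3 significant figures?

48.0

A1 meets EV tangentially, so HV is at right angles to EV, so H = V + (0, -6.5) = (53.3, -6.50). On A1, V sits at bearing 90° from H; a 56° counterclockwise sweep puts K at bearing 146°, so K = H + 6.5·(cos 146°, sin 146°) = (47.9, -2.87). Then |EK| = |K − E| = 48.0.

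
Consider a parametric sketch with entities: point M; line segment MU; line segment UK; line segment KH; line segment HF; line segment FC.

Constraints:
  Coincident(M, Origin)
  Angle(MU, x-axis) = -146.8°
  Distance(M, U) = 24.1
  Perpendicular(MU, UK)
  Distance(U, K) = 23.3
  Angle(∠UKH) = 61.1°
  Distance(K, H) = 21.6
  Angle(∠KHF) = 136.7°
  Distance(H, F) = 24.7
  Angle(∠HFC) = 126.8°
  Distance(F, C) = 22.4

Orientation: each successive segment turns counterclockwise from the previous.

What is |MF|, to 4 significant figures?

10.91

M is at the origin; MU runs at -146.8° with length 24.1, so U = (-20.17, -13.20). MU ⟂ UK, so UK runs at -56.80°; with |UK| = 23.3, K = (-7.408, -32.69). ∠UKH = 61.1° gives KH at 62.10° from the x-axis; with |KH| = 21.6, H = (2.699, -13.60). ∠KHF = 136.7° gives HF at 105.4° from the x-axis; with |HF| = 24.7, F = (-3.860, 10.21). Then |MF| = |F − M| = 10.91.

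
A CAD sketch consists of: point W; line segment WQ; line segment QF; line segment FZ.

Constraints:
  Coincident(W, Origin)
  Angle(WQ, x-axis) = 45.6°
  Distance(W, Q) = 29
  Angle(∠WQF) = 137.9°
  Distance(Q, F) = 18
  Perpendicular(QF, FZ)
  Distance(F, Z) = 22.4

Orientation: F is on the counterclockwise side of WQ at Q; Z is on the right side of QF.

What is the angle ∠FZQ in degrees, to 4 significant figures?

38.78°

W is at the origin; WQ runs at 45.6° with length 29.0, so Q = 29.0·(cos 45.6°, sin 45.6°) = (20.29, 20.72). ∠WQF = 137.9°, so QF runs at 45.6° + (180° − 137.9°) = 87.70° from the x-axis; with |QF| = 18.0, F = Q + 18.0·(cos 87.70°, sin 87.70°) = (21.01, 38.71). QF ⟂ FZ; with |FZ| = 22.4 on the right of QF, Z = F + 22.4·(0.9992, -0.04013) = (43.39, 37.81). Then cos ∠FZQ = ZF·ZQ / (|ZF||ZQ|), giving 38.78°.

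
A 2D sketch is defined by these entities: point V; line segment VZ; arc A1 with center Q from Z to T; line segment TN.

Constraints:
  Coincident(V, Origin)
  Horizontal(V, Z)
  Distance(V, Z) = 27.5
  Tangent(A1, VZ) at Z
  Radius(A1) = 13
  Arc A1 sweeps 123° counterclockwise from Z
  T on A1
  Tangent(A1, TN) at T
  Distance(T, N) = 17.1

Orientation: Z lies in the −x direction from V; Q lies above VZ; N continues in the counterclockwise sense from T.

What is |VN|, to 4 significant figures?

43.08

V is at the origin; VZ is horizontal with |VZ| = 27.5 and Z on the −x side, so Z = (-27.50, 0.000). Since A1 is tangent to VZ there, QZ ⟂ VZ, so Q = Z + (0, 13) = (-27.50, 13.00). On A1, Z sits at bearing -90° from Q; a 123° counterclockwise sweep puts T at bearing 33°, so T = Q + 13.0·(cos 33°, sin 33°) = (-16.60, 20.08). Since A1 is tangent to TN there, QT ⟂ TN, so TN runs along (−sin 33°, cos 33°); with |TN| = 17.1, N = (-25.91, 34.42). Then |VN| = |N − V| = 43.08.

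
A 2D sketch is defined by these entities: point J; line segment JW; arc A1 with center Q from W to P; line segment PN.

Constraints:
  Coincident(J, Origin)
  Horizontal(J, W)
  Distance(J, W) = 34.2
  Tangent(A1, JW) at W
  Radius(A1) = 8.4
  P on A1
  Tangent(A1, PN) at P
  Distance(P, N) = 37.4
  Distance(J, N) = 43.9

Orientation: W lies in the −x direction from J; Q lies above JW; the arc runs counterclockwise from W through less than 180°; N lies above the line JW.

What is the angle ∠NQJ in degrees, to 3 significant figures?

73.2°

Checks: |QP| = 8.400 ✓; ∠(QP, PN) = 90.00° ✓; |PN| = 37.40 ✓; |JN| = 43.90 ✓.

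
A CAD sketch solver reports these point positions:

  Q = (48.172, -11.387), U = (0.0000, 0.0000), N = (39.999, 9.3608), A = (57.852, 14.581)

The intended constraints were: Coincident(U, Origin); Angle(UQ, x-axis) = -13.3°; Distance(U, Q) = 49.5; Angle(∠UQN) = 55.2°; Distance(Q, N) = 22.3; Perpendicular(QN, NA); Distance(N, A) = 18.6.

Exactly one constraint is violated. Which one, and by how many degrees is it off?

Perpendicular(QN, NA) — off by 5.20°.

U = (0.00, 0.00) ✓; UQ at -13.30° ✓; |UQ| = 49.50 ✓; ∠UQN = 55.20° ✓; |QN| = 22.30 ✓; ∠(QN, NA) = 95.20° ✗; |NA| = 18.60 ✓.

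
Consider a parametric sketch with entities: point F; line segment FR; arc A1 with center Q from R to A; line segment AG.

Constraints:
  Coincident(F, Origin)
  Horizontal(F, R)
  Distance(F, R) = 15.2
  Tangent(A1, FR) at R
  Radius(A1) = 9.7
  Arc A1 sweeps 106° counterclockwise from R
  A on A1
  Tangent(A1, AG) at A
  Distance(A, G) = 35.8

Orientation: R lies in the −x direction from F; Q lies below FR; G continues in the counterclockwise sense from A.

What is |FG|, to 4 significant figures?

49.03

F is at the origin; FR is horizontal with |FR| = 15.2 and R on the −x side, so R = (-15.20, 0.000). Since A1 is tangent to FR there, QR ⟂ FR, so Q = R + (0, -9.7) = (-15.20, -9.700). On A1, R sits at bearing 90° from Q; a 106° counterclockwise sweep puts A at bearing 196°, so A = Q + 9.7·(cos 196°, sin 196°) = (-24.52, -12.37). A1 meets AG tangentially, so QA is at right angles to AG, so AG runs along (−sin 196°, cos 196°); with |AG| = 35.8, G = (-14.66, -46.79). Then |FG| = |G − F| = 49.03.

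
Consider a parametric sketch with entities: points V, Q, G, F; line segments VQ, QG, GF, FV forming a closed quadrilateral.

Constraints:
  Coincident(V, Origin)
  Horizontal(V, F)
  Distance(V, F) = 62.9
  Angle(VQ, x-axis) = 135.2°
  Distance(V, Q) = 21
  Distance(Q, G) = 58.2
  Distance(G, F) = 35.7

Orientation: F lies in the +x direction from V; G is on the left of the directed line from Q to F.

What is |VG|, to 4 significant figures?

50.54

Checks: |QG| = 58.20 ✓; |GF| = 35.70 ✓.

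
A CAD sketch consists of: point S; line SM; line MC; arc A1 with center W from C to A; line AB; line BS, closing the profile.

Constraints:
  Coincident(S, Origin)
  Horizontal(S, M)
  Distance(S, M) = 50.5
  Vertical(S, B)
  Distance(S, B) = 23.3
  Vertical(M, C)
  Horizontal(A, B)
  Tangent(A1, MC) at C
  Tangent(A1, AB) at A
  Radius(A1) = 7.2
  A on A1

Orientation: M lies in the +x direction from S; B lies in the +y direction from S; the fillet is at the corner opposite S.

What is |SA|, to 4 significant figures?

49.17

S is at the origin; SM is horizontal with |SM| = 50.5 and M on the +x side, so M = (50.50, 0.000). SB is vertical with |SB| = 23.3 and B on the +y side, so B = (0.000, 23.30). The virtual corner opposite S is at (50.50, 23.30). Since A1 is tangent to MC there, WC ⟂ MC and since A1 is tangent to AB there, WA ⟂ AB, with radius 7.2, so the center W sits 7.2 in from both sides at W = (43.30, 16.10). That places the tangent points at C = (50.50, 16.10) on MC and A = (43.30, 23.30) on AB. Then |SA| = |A − S| = 49.17.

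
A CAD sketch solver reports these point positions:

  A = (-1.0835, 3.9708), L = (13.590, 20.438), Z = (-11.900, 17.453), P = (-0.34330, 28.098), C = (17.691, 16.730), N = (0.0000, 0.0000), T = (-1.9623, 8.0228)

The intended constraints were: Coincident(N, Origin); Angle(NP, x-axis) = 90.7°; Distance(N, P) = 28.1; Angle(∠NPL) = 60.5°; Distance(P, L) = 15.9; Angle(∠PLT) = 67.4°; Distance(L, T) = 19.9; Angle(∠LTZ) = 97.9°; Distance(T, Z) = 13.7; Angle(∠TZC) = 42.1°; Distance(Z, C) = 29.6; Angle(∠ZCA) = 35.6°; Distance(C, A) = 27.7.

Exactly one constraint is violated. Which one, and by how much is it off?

Distance(C, A) = 27.7 — off by 5.00.

N = (0.00, 0.00) ✓; NP at 90.70° ✓; |NP| = 28.10 ✓; ∠NPL = 60.50° ✓; |PL| = 15.90 ✓; ∠PLT = 67.40° ✓; |LT| = 19.90 ✓; ∠LTZ = 97.90° ✓; |TZ| = 13.70 ✓; ∠TZC = 42.10° ✓; |ZC| = 29.60 ✓; ∠ZCA = 35.60° ✓; |CA| = 22.70 ✗.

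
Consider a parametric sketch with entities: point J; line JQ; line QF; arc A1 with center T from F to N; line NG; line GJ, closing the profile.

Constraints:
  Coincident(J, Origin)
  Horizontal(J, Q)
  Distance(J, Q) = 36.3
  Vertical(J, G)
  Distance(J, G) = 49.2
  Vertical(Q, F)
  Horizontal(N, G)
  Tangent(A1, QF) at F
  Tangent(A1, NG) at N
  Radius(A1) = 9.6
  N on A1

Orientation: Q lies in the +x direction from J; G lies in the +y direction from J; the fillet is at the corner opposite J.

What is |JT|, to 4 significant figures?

47.76

J is at the origin; JQ is horizontal with |JQ| = 36.3 and Q on the +x side, so Q = (36.30, 0.000). JG is vertical with |JG| = 49.2 and G on the +y side, so G = (0.000, 49.20). The virtual corner opposite J is at (36.30, 49.20). The tangent condition forces TF to be normal to QF and A1 meets NG tangentially, so TN is at right angles to NG, with radius 9.6, so the center T sits 9.6 in from both sides at T = (26.70, 39.60). Then |JT| = |T − J| = 47.76.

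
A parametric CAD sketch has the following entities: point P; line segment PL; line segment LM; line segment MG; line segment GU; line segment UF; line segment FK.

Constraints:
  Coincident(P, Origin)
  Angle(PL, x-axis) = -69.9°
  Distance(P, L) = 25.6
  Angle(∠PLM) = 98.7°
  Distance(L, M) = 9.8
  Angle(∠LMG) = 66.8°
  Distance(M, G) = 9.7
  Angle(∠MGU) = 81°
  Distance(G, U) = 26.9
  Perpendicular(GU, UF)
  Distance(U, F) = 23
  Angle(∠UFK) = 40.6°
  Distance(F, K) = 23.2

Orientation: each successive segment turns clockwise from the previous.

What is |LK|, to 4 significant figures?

2.241

P is at the origin; PL runs at -69.9° with length 25.6, so L = (8.798, -24.04). ∠PLM = 98.7° gives LM at -151.2° from the x-axis; with |LM| = 9.8, M = (0.2099, -28.76). ∠LMG = 66.8° gives MG at 95.60° from the x-axis; with |MG| = 9.7, G = (-0.7367, -19.11). ∠MGU = 81.0° gives GU at -3.400° from the x-axis; with |GU| = 26.9, U = (26.12, -20.70). GU ⟂ UF, so UF runs at -93.40°; with |UF| = 23.0, F = (24.75, -43.66). ∠UFK = 40.6° gives FK at 127.2° from the x-axis; with |FK| = 23.2, K = (10.73, -25.18). Then |LK| = |K − L| = 2.241.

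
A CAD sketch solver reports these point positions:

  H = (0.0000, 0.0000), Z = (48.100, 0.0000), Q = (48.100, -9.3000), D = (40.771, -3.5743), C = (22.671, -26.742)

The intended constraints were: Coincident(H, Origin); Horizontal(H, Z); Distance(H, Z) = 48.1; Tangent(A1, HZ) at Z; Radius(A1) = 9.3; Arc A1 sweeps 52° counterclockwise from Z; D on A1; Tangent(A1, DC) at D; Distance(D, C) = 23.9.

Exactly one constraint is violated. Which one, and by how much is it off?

Distance(D, C) = 23.9 — off by 5.50.

H = (0.00, 0.00) ✓; H.y = 0.00, Z.y = 0.00 ✓; |HZ| = 48.10 ✓; ∠(QZ, ZH) = 90.00° ✓; |QZ| = 9.300 ✓; bearing(Q→D) − bearing(Q→Z) = 52.00° ✓; |QD| = 9.300 ✓; ∠(QD, DC) = 90.00° ✓; |DC| = 29.40 ✗.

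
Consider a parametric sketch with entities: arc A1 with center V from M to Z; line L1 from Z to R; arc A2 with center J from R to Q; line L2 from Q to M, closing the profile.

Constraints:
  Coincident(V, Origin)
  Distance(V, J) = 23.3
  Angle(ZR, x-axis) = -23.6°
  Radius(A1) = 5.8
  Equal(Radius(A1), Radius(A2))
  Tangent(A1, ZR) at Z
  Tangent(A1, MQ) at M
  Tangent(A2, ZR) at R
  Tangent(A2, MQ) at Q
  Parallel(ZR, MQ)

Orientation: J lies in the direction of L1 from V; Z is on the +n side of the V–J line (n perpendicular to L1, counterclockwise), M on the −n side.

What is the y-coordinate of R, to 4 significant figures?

-4.013

The slot axis is L1's direction at -23.6°, so u = (cos -23.6°, sin -23.6°) = (0.9164, -0.4003) and n = (−sin -23.6°, cos -23.6°) = (0.4003, 0.9164). V is at the origin and J lies 23.3 along u from V, so J = 23.3·u = (21.35, -9.328). Tangency of A1 to both parallel lines with radius 5.8 puts Z and M at V ± 5.8·n: Z = (2.322, 5.315), M = (-2.322, -5.315). Equal radii place R and Q the same way about J: R = J + 5.8·n = (23.67, -4.013), Q = J − 5.8·n = (19.03, -14.64). So R.y = -4.013.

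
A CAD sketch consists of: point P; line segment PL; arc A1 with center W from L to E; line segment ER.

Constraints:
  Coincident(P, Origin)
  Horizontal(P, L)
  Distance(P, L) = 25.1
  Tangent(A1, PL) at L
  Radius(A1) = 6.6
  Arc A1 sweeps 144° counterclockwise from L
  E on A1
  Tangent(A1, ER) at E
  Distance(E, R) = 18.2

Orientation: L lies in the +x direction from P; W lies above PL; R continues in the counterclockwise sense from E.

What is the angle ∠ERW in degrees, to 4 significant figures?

19.93°

P is at the origin; PL is horizontal with |PL| = 25.1 and L on the +x side, so L = (25.10, 0.000). The tangent condition forces WL to be normal to PL, so W = L + (0, 6.6) = (25.10, 6.600). On A1, L sits at bearing -90° from W; a 144° counterclockwise sweep puts E at bearing 54°, so E = W + 6.6·(cos 54°, sin 54°) = (28.98, 11.94). A1 meets ER tangentially, so WE is at right angles to ER, so ER runs along (−sin 54°, cos 54°); with |ER| = 18.2, R = (14.26, 22.64). Then cos ∠ERW = RE·RW / (|RE||RW|), giving 19.93°.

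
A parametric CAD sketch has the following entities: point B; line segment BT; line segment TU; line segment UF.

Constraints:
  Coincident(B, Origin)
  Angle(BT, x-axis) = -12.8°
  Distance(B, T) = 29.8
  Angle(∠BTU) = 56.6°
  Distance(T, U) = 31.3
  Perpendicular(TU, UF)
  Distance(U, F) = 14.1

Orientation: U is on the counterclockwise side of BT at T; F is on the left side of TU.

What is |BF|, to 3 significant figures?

18.4

B is at the origin; BT runs at -12.8° with length 29.8, so T = 29.8·(cos -12.8°, sin -12.8°) = (29.1, -6.60). ∠BTU = 56.6°, so TU runs at -12.8° + (180° − 56.6°) = 111° from the x-axis; with |TU| = 31.3, U = T + 31.3·(cos 111°, sin 111°) = (18.0, 22.7). The perpendicularity gives UF at right angles to TU; with |UF| = 14.1 on the left of TU, F = U + 14.1·(-0.936, -0.352) = (4.85, 17.7). Then |BF| = |F − B| = 18.4.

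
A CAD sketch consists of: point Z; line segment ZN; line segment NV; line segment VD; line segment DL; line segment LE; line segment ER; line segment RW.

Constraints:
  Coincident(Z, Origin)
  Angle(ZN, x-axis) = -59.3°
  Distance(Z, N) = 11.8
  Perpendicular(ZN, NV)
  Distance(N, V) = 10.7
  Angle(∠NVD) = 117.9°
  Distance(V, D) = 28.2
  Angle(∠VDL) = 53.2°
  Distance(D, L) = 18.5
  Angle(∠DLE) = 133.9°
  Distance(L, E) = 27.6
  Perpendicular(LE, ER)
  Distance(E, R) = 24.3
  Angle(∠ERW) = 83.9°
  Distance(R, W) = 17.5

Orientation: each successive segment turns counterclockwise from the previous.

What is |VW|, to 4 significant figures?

7.497

Z is at the origin; ZN runs at -59.3° with length 11.8, so N = (6.024, -10.15). ZN is perpendicular to NV, so NV runs at 30.70°; with |NV| = 10.7, V = (15.22, -4.683). ∠NVD = 117.9° gives VD at 92.80° from the x-axis; with |VD| = 28.2, D = (13.85, 23.48). ∠VDL = 53.2° gives DL at -140.4° from the x-axis; with |DL| = 18.5, L = (-0.4072, 11.69). ∠DLE = 133.9° gives LE at -94.30° from the x-axis; with |LE| = 27.6, E = (-2.477, -15.83). LE is perpendicular to ER, so ER runs at -4.300°; with |ER| = 24.3, R = (21.75, -17.65). ∠ERW = 83.9° gives RW at 91.80° from the x-axis; with |RW| = 17.5, W = (21.21, -0.1624). Then |VW| = |W − V| = 7.497.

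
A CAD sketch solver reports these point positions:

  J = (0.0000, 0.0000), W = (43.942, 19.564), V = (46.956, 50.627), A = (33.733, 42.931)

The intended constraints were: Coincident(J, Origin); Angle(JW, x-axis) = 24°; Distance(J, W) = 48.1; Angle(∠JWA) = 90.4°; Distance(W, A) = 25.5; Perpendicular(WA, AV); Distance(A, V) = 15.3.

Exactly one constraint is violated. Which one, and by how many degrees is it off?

Perpendicular(WA, AV) — off by 6.60°.

J = (0.00, 0.00) ✓; JW at 24.00° ✓; |JW| = 48.10 ✓; ∠JWA = 90.40° ✓; |WA| = 25.50 ✓; ∠(WA, AV) = 83.40° ✗; |AV| = 15.30 ✓.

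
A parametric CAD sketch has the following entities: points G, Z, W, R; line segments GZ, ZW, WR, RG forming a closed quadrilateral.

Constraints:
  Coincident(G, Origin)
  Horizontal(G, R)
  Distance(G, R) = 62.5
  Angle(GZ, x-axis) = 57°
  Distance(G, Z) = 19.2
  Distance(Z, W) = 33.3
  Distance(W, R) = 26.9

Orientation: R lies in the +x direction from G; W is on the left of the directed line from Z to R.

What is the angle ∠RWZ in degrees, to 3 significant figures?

129°

G is at the origin; G and R share the same y with |GR| = 62.5 and R in +x, so R = (62.5, 0). GZ runs at 57.0° with |GZ| = 19.2, so Z = (10.5, 16.1). W is determined by |ZW| = 33.3 and |WR| = 26.9 together: it lies at the intersection of circle(Z, 33.3) and circle(R, 26.9). With |ZR| = 54.5, the foot of the radical line on ZR is 30.8 from Z and the perpendicular offset is √(33.3² − 30.8²) = 12.7. Taking the left-of-ZR solution: W = (43.6, 19.2).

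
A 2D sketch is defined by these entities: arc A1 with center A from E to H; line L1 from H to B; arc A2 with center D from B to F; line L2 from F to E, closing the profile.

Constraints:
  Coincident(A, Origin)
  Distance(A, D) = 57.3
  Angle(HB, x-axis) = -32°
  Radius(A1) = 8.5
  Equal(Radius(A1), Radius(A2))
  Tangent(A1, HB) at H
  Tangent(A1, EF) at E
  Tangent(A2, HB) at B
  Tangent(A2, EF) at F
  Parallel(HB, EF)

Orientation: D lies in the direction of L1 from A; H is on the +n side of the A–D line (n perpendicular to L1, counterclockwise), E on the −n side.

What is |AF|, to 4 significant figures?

57.93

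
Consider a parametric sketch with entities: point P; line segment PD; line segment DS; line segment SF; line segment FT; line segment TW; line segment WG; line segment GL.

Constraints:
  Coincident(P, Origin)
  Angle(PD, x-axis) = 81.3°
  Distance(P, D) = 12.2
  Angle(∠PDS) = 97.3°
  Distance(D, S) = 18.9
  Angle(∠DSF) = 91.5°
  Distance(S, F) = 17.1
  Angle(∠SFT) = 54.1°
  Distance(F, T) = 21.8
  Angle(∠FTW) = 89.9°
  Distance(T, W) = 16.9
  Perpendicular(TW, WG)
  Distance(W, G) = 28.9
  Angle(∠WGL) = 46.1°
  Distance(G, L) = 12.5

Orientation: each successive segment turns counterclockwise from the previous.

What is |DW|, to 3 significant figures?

14.3

∠SFT = 54.1° gives FT at 18.4° from the x-axis; with |FT| = 21.8, T = (-0.779, 7.84). ∠FTW = 89.9° gives TW at 108° from the x-axis; with |TW| = 16.9, W = (-6.14, 23.9). Then |DW| = |W − D| = 14.3.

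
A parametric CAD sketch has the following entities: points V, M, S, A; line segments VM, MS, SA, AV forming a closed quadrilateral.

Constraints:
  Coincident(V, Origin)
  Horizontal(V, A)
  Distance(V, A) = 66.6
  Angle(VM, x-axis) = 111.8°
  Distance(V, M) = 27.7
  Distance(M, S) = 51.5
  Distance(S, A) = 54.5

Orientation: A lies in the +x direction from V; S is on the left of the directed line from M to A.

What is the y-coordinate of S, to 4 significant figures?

45.84

V is at the origin; VA is horizontal with |VA| = 66.6 and A in +x, so A = (66.6, 0). VM runs at 111.8° with |VM| = 27.7, so M = (-10.29, 25.72). S is determined by |MS| = 51.5 and |SA| = 54.5 together: it lies at the intersection of circle(M, 51.5) and circle(A, 54.5). With |MA| = 81.07, the foot of the radical line on MA is 38.58 from M and the perpendicular offset is √(51.5² − 38.58²) = 34.12. Taking the left-of-MA solution: S = (37.12, 45.84).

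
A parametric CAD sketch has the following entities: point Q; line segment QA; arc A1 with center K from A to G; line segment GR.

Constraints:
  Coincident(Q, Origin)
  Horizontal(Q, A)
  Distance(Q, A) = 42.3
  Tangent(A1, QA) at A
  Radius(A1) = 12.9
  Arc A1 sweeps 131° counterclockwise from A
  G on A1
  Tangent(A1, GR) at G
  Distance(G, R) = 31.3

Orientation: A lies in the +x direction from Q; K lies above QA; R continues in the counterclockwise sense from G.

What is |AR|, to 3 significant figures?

46.3

On A1, A sits at bearing -90° from K; a 131° counterclockwise sweep puts G at bearing 41°, so G = K + 12.9·(cos 41°, sin 41°) = (52.0, 21.4). Tangency of A1 to GR means the radius KG is perpendicular to GR, so GR runs along (−sin 41°, cos 41°); with |GR| = 31.3, R = (31.5, 45.0). Then |AR| = |R − A| = 46.3.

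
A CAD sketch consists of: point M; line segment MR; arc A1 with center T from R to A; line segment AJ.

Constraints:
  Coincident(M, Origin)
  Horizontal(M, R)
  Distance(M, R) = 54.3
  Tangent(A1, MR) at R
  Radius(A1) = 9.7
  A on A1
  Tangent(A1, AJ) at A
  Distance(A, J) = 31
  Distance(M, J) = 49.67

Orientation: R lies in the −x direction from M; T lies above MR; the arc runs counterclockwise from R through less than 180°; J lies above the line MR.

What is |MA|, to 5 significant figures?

45.627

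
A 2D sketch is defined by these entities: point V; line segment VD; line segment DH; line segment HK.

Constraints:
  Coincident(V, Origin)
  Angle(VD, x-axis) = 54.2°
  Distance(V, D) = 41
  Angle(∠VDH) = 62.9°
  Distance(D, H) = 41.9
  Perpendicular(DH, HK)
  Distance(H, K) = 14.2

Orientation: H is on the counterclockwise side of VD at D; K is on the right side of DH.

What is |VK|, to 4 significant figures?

55.76

V is at the origin; VD runs at 54.2° with length 41.0, so D = 41.0·(cos 54.2°, sin 54.2°) = (23.98, 33.25). ∠VDH = 62.9°, so DH runs at 54.2° + (180° − 62.9°) = 171.3° from the x-axis; with |DH| = 41.9, H = D + 41.9·(cos 171.3°, sin 171.3°) = (-17.43, 39.59). DH is perpendicular to HK; with |HK| = 14.2 on the right of DH, K = H + 14.2·(0.1513, 0.9885) = (-15.29, 53.63). Then |VK| = |K − V| = 55.76.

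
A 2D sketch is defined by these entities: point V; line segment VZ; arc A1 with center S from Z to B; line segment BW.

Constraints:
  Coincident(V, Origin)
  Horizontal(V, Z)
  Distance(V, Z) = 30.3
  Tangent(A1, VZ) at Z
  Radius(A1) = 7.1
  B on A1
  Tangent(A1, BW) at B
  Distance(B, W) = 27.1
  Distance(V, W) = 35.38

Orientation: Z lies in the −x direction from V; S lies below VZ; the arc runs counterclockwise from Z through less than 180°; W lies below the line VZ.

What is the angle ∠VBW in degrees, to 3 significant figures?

64.3°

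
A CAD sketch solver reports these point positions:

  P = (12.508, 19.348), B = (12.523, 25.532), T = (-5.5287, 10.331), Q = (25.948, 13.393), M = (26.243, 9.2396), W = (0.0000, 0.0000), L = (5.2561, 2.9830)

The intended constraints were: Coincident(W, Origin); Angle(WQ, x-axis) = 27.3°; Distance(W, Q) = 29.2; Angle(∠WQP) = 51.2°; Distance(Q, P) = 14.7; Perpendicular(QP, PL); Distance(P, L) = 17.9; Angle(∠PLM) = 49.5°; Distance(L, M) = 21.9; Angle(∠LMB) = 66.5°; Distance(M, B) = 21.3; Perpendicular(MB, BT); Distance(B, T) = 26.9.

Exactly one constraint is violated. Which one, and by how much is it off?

Distance(B, T) = 26.9 — off by 3.30.

W = (0.00, 0.00) ✓; WQ at 27.30° ✓; |WQ| = 29.20 ✓; ∠WQP = 51.20° ✓; |QP| = 14.70 ✓; ∠(QP, PL) = 90.00° ✓; |PL| = 17.90 ✓; ∠PLM = 49.50° ✓; |LM| = 21.90 ✓; ∠LMB = 66.50° ✓; |MB| = 21.30 ✓; ∠(MB, BT) = 90.00° ✓; |BT| = 23.60 ✗.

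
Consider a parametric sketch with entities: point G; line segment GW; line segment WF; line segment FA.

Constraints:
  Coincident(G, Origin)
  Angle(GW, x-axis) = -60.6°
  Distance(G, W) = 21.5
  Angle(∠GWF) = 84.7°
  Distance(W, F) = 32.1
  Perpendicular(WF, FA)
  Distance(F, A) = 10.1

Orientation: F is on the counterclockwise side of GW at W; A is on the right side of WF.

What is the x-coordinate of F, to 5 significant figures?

36.945

G is at the origin; GW runs at -60.6° with length 21.5, so W = 21.5·(cos -60.6°, sin -60.6°) = (10.554, -18.731). ∠GWF = 84.7°, so WF runs at -60.6° + (180° − 84.7°) = 34.700° from the x-axis; with |WF| = 32.1, F = W + 32.1·(cos 34.700°, sin 34.700°) = (36.945, -0.45722). So F.x = 36.945.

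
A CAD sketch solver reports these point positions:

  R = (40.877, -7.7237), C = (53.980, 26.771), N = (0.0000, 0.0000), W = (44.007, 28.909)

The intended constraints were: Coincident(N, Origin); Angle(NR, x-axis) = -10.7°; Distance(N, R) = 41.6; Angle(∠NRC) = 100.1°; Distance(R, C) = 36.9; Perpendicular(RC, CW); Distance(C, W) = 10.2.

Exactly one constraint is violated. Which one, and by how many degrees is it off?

Perpendicular(RC, CW) — off by 8.70°.

N = (0.00, 0.00) ✓; NR at -10.70° ✓; |NR| = 41.60 ✓; ∠NRC = 100.1° ✓; |RC| = 36.90 ✓; ∠(RC, CW) = 98.70° ✗; |CW| = 10.20 ✓.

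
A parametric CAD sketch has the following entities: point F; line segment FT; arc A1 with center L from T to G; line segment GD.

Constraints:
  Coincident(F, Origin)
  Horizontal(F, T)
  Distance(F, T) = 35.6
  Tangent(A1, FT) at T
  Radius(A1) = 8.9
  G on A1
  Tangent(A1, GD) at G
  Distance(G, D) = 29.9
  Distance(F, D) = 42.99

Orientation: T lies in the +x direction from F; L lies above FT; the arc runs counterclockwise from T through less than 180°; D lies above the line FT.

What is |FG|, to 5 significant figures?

44.721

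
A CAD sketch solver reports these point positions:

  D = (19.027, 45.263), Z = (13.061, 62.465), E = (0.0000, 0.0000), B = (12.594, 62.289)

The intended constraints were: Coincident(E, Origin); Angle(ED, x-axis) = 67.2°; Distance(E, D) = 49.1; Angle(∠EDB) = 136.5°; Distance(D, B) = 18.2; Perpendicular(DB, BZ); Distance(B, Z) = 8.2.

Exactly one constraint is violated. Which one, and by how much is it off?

Distance(B, Z) = 8.2 — off by 7.70.

E = (0.00, 0.00) ✓; ED at 67.20° ✓; |ED| = 49.10 ✓; ∠EDB = 136.5° ✓; |DB| = 18.20 ✓; ∠(DB, BZ) = 90.05° ✓; |BZ| = 0.4991 ✗.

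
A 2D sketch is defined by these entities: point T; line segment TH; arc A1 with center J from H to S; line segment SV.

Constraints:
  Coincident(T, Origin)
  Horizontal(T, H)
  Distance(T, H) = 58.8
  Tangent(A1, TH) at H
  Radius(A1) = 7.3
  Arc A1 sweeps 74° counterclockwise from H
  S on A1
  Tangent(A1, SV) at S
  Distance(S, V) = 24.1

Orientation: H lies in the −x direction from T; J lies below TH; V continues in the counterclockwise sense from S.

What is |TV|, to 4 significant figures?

77.85

On A1, H sits at bearing 90° from J; a 74° counterclockwise sweep puts S at bearing 164°, so S = J + 7.3·(cos 164°, sin 164°) = (-65.82, -5.288). The tangent condition forces JS to be normal to SV, so SV runs along (−sin 164°, cos 164°); with |SV| = 24.1, V = (-72.46, -28.45). Then |TV| = |V − T| = 77.85.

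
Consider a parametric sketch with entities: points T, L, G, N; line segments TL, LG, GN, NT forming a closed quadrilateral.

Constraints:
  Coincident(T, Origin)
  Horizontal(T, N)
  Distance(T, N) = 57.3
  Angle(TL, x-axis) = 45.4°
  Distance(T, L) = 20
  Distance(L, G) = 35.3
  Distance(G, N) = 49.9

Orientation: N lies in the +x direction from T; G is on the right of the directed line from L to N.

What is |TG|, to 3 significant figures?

24.2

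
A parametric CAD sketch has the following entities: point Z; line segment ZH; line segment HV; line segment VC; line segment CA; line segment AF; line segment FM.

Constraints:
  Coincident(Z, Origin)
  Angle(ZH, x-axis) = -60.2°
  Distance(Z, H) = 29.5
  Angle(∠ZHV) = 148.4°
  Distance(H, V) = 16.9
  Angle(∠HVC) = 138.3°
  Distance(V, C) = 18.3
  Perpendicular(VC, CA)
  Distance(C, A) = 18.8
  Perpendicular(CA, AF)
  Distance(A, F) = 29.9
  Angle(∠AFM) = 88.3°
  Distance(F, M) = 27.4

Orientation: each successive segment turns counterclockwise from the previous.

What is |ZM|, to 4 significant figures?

49.18

Z is at the origin; ZH runs at -60.2° with length 29.5, so H = (14.66, -25.60). ∠ZHV = 148.4° gives HV at -28.60° from the x-axis; with |HV| = 16.9, V = (29.50, -33.69). ∠HVC = 138.3° gives VC at 13.10° from the x-axis; with |VC| = 18.3, C = (47.32, -29.54). The perpendicularity gives CA at right angles to VC, so CA runs at 103.1°; with |CA| = 18.8, A = (43.06, -11.23). CA is perpendicular to AF, so AF runs at -166.9°; with |AF| = 29.9, F = (13.94, -18.01). ∠AFM = 88.3° gives FM at -75.20° from the x-axis; with |FM| = 27.4, M = (20.94, -44.50). Then |ZM| = |M − Z| = 49.18.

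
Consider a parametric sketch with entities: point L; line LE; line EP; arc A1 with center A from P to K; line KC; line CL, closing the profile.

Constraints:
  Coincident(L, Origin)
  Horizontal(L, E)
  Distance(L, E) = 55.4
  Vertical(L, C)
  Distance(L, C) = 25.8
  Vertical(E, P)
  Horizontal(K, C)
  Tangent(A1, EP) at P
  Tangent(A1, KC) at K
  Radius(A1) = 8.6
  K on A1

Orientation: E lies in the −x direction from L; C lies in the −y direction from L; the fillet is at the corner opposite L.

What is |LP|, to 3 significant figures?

58.0

The virtual corner opposite L is at (-55.4, -25.8). Since A1 is tangent to EP there, AP ⟂ EP and tangency of A1 to KC means the radius AK is perpendicular to KC, with radius 8.6, so the center A sits 8.6 in from both sides at A = (-46.8, -17.2). That places the tangent points at P = (-55.4, -17.2) on EP and K = (-46.8, -25.8) on KC. Then |LP| = |P − L| = 58.0.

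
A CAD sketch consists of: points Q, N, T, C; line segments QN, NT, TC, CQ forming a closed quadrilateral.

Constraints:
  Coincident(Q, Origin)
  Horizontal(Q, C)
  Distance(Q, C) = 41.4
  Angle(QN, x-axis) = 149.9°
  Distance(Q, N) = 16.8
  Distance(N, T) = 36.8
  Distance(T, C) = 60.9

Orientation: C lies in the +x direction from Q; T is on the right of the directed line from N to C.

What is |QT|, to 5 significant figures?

30.961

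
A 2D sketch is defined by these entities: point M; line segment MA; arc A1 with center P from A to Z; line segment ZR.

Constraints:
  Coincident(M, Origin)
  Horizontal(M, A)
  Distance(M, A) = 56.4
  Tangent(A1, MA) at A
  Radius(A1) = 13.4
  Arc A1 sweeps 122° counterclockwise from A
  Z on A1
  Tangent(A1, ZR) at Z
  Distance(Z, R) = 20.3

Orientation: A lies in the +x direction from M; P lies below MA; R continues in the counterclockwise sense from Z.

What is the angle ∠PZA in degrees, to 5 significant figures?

29.000°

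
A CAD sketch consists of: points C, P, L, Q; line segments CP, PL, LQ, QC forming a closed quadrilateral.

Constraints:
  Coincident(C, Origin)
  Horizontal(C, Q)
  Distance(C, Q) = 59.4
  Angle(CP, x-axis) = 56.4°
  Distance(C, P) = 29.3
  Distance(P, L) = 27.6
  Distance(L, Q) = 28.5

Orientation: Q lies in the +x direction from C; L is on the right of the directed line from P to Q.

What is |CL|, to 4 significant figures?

30.94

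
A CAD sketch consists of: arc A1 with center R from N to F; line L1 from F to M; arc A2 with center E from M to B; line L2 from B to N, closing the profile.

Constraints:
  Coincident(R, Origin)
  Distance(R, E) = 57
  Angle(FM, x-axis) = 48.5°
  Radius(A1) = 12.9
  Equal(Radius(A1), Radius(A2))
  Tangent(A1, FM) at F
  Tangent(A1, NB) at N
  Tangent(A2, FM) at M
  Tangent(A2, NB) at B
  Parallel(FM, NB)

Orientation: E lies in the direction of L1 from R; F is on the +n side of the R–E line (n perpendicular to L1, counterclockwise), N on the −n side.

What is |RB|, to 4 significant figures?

58.44

The slot axis is L1's direction at 48.5°, so u = (cos 48.5°, sin 48.5°) = (0.6626, 0.7490) and n = (−sin 48.5°, cos 48.5°) = (-0.7490, 0.6626). R is at the origin and E lies 57.0 along u from R, so E = 57.0·u = (37.77, 42.69). Tangency of A1 to both parallel lines with radius 12.9 puts F and N at R ± 12.9·n: F = (-9.662, 8.548), N = (9.662, -8.548). Equal radii place M and B the same way about E: M = E + 12.9·n = (28.11, 51.24), B = E − 12.9·n = (47.43, 34.14). Then |RB| = |B − R| = 58.44.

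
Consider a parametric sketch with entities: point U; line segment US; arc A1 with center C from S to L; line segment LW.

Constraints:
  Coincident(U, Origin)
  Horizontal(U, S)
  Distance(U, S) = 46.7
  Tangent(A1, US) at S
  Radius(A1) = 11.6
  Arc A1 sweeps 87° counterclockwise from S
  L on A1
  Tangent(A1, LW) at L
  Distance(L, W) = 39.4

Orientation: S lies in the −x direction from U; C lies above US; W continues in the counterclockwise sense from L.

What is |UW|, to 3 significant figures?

60.2

On A1, S sits at bearing -90° from C; an 87° counterclockwise sweep puts L at bearing -3°, so L = C + 11.6·(cos -3°, sin -3°) = (-35.1, 11.0). Tangency of A1 to LW means the radius CL is perpendicular to LW, so LW runs along (−sin -3°, cos -3°); with |LW| = 39.4, W = (-33.1, 50.3). Then |UW| = |W − U| = 60.2.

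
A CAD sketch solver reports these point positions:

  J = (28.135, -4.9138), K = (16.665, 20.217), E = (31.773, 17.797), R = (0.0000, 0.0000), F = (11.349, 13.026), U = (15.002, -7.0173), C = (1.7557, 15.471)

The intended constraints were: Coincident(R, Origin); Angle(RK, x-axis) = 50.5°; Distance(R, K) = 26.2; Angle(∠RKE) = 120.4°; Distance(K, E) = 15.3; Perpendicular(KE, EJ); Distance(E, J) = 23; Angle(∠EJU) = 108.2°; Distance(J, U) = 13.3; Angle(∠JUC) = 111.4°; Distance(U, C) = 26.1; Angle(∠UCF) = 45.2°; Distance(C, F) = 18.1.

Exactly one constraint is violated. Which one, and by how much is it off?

Distance(C, F) = 18.1 — off by 8.20.

R = (0.00, 0.00) ✓; RK at 50.50° ✓; |RK| = 26.20 ✓; ∠RKE = 120.4° ✓; |KE| = 15.30 ✓; ∠(KE, EJ) = 90.00° ✓; |EJ| = 23.00 ✓; ∠EJU = 108.2° ✓; |JU| = 13.30 ✓; ∠JUC = 111.4° ✓; |UC| = 26.10 ✓; ∠UCF = 45.20° ✓; |CF| = 9.900 ✗.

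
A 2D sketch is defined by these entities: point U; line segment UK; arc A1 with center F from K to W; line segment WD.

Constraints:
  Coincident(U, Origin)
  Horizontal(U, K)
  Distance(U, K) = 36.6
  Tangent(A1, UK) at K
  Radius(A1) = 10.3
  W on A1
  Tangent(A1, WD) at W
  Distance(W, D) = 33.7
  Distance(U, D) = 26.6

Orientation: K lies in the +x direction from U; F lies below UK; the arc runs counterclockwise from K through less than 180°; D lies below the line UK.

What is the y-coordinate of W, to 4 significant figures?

-2.847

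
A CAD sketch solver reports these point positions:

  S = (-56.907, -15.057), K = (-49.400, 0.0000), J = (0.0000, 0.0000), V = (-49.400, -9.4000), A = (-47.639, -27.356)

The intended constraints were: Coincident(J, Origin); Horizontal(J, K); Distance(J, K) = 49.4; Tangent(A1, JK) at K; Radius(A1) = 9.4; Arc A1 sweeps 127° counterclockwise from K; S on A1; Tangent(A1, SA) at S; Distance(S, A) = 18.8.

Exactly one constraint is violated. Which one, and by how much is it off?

Distance(S, A) = 18.8 — off by 3.40.

J = (0.00, 0.00) ✓; J.y = 0.00, K.y = 0.00 ✓; |JK| = 49.40 ✓; ∠(VK, KJ) = 90.00° ✓; |VK| = 9.400 ✓; bearing(V→S) − bearing(V→K) = 127.0° ✓; |VS| = 9.400 ✓; ∠(VS, SA) = 90.00° ✓; |SA| = 15.40 ✗.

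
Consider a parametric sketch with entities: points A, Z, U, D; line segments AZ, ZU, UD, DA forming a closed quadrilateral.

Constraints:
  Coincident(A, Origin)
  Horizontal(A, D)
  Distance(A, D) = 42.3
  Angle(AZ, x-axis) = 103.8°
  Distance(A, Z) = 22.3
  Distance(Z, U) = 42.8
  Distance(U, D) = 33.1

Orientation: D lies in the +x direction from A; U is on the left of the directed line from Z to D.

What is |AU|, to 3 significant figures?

48.6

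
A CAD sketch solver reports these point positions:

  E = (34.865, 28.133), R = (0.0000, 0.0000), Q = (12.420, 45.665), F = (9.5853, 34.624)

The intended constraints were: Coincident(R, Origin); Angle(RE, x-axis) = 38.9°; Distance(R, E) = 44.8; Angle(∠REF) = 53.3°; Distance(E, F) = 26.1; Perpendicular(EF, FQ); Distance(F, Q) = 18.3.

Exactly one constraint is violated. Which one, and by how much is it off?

Distance(F, Q) = 18.3 — off by 6.90.

R = (0.00, 0.00) ✓; RE at 38.90° ✓; |RE| = 44.80 ✓; ∠REF = 53.30° ✓; |EF| = 26.10 ✓; ∠(EF, FQ) = 90.00° ✓; |FQ| = 11.40 ✗.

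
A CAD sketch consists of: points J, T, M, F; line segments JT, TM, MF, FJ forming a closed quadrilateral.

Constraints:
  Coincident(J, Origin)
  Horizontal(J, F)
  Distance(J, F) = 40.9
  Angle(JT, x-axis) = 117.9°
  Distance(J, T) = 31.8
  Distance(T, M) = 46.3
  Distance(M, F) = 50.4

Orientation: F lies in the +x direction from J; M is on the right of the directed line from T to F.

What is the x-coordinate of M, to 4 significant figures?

-6.397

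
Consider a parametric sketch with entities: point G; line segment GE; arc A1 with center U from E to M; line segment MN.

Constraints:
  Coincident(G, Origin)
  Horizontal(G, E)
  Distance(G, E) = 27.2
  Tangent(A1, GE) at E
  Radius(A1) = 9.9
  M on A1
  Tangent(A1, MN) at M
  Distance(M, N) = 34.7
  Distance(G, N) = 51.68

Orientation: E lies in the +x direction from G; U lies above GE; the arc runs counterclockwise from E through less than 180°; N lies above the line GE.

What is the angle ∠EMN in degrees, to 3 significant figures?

124°

Checks: |UM| = 9.900 ✓; ∠(UM, MN) = 90.00° ✓; |MN| = 34.70 ✓; |GN| = 51.68 ✓.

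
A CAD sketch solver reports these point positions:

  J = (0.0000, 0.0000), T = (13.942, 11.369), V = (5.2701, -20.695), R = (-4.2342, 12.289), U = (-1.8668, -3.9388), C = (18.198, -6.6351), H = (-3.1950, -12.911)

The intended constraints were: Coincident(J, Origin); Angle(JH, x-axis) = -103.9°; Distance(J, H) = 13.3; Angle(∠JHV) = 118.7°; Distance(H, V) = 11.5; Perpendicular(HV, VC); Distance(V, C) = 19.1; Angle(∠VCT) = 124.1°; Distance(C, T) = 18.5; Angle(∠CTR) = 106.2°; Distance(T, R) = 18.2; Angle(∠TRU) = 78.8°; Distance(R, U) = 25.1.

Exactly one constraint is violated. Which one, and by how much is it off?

Distance(R, U) = 25.1 — off by 8.70.

J = (0.00, 0.00) ✓; JH at -103.9° ✓; |JH| = 13.30 ✓; ∠JHV = 118.7° ✓; |HV| = 11.50 ✓; ∠(HV, VC) = 90.00° ✓; |VC| = 19.10 ✓; ∠VCT = 124.1° ✓; |CT| = 18.50 ✓; ∠CTR = 106.2° ✓; |TR| = 18.20 ✓; ∠TRU = 78.80° ✓; |RU| = 16.40 ✗.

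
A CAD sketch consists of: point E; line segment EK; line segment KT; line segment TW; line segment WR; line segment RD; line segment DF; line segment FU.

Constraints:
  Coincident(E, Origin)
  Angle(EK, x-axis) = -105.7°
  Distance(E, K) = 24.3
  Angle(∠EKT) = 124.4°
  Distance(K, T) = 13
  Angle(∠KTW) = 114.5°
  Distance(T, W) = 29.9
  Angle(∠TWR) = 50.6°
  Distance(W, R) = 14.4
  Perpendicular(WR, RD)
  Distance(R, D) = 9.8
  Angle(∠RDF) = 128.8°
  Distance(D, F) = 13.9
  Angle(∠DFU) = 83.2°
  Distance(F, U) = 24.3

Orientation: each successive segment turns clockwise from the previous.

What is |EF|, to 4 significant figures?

42.08

E is at the origin; EK runs at -105.7° with length 24.3, so K = (-6.576, -23.39). ∠EKT = 124.4° gives KT at -161.3° from the x-axis; with |KT| = 13.0, T = (-18.89, -27.56). ∠KTW = 114.5° gives TW at 133.2° from the x-axis; with |TW| = 29.9, W = (-39.36, -5.765). ∠TWR = 50.6° gives WR at 3.800° from the x-axis; with |WR| = 14.4, R = (-24.99, -4.811). WR is perpendicular to RD, so RD runs at -86.20°; with |RD| = 9.8, D = (-24.34, -14.59). ∠RDF = 128.8° gives DF at -137.4° from the x-axis; with |DF| = 13.9, F = (-34.57, -24.00). Then |EF| = |F − E| = 42.08.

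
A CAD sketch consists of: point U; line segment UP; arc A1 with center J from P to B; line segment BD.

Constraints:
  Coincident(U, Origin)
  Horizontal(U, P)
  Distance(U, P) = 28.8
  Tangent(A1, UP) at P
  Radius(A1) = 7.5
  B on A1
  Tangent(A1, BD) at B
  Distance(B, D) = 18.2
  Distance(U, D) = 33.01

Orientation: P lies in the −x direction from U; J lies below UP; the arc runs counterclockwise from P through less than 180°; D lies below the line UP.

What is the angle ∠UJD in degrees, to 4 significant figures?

80.99°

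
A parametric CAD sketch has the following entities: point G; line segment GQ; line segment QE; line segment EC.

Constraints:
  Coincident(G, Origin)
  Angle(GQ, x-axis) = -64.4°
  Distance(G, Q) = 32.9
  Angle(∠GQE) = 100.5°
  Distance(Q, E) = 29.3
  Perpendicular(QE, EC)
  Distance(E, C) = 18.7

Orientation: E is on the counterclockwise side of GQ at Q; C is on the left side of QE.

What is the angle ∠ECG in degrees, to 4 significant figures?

111.1°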